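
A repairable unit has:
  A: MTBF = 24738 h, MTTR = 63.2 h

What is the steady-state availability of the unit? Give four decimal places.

A(A) = MTBF/(MTBF+MTTR) = 24738/(24738+63.2) = 0.9975

0.9975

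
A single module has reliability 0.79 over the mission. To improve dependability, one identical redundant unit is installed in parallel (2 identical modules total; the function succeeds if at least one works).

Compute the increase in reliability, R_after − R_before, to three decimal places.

R_before = 0.79
R_after = 1 − (1 − 0.79)^2 = 0.956
ΔR = 0.956 − 0.79 = 0.166

0.166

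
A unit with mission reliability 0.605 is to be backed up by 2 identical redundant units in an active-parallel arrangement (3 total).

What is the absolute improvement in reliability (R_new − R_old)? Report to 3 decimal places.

0.333

R_before = 0.605
R_after = 1 − (1 − 0.605)^3 = 0.938
ΔR = 0.938 − 0.605 = 0.333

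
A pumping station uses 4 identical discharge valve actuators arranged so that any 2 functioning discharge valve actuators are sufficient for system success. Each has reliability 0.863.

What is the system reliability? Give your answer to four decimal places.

0.9908

R = Σ_{i=2}^{4} C(4,i) p^i (1−p)^{4−i} with p = 0.863
C(4,2)·0.863^2·0.137^2 = 0.083871
C(4,3)·0.863^3·0.137^1 = 0.352219
C(4,4)·0.863^4·0.137^0 = 0.554681
Sum = 0.9908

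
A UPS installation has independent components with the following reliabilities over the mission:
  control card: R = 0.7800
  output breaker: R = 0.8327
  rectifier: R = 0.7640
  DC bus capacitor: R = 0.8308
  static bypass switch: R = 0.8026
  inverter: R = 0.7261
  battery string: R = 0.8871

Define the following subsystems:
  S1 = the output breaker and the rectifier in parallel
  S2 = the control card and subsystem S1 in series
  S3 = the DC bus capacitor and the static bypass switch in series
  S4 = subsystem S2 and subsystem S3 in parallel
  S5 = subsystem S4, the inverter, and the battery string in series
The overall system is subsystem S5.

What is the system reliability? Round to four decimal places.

0.5903

Parallel (output breaker and rectifier): 1 − (1 − 0.832700)(1 − 0.764000) = 0.960517
Series (control card and [0.960517]): 0.780000 × 0.960517 = 0.749203
Series (DC bus capacitor and static bypass switch): 0.830800 × 0.802600 = 0.666800
Parallel ([0.749203] and [0.666800]): 1 − (1 − 0.749203)(1 − 0.666800) = 0.916434
Series ([0.916434], inverter, and battery string): 0.916434 × 0.726100 × 0.887100 = 0.5903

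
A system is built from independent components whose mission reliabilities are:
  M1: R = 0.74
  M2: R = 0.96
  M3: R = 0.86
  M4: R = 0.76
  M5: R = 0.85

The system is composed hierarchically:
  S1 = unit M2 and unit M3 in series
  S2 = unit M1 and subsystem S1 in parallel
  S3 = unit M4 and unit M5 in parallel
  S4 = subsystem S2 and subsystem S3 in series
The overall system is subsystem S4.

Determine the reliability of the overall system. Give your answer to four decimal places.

Series (M2 and M3): 0.960000 × 0.860000 = 0.825600
Parallel (M1 and [0.825600]): 1 − (1 − 0.740000)(1 − 0.825600) = 0.954656
Parallel (M4 and M5): 1 − (1 − 0.760000)(1 − 0.850000) = 0.964000
Series ([0.954656] and [0.964000]): 0.954656 × 0.964000 = 0.9203

0.9203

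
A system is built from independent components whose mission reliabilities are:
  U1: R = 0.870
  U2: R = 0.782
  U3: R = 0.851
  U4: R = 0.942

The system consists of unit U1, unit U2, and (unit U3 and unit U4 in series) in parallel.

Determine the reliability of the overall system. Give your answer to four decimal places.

Series (U3 and U4): 0.851000 × 0.942000 = 0.801642
Parallel (U1, U2, and [0.801642]): 1 − (1 − 0.870000)(1 − 0.782000)(1 − 0.801642) = 0.9944

0.9944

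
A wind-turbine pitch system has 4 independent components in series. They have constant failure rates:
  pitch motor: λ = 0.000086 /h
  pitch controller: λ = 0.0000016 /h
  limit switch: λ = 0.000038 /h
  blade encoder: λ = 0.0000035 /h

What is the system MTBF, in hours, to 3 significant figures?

Series of exponential components: λ_sys = Σ λ_i
λ_sys = 0.000086 + 0.0000016 + 0.000038 + 0.0000035 = 1.2910e-04 /h
MTBF = 1 / λ_sys = 7750 h

7750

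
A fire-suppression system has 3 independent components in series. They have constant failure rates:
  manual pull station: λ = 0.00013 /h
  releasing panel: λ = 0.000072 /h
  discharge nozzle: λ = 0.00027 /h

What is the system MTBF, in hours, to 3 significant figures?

2120

Series of exponential components: λ_sys = Σ λ_i
λ_sys = 0.00013 + 0.000072 + 0.00027 = 4.7200e-04 /h
MTBF = 1 / λ_sys = 2120 h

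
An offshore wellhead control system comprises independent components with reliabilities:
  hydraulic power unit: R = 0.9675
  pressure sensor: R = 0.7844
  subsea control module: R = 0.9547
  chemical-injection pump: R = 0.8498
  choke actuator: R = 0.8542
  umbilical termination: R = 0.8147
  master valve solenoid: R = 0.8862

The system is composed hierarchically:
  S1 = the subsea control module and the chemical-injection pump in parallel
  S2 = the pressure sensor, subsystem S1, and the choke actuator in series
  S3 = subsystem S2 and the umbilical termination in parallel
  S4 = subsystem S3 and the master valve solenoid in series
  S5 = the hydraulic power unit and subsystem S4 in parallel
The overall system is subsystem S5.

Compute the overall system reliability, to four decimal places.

0.9945

Parallel (subsea control module and chemical-injection pump): 1 − (1 − 0.954700)(1 − 0.849800) = 0.993196
Series (pressure sensor, [0.993196], and choke actuator): 0.784400 × 0.993196 × 0.854200 = 0.665476
Parallel ([0.665476] and umbilical termination): 1 − (1 − 0.665476)(1 − 0.814700) = 0.938013
Series ([0.938013] and master valve solenoid): 0.938013 × 0.886200 = 0.831267
Parallel (hydraulic power unit and [0.831267]): 1 − (1 − 0.967500)(1 − 0.831267) = 0.9945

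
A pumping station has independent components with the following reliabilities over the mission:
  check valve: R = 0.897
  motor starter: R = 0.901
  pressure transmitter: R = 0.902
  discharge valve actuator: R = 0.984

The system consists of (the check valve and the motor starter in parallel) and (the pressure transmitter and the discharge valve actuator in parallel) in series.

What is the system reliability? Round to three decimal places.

0.988

Parallel (check valve and motor starter): 1 − (1 − 0.89700)(1 − 0.90100) = 0.98980
Parallel (pressure transmitter and discharge valve actuator): 1 − (1 − 0.90200)(1 − 0.98400) = 0.99843
Series ([0.98980] and [0.99843]): 0.98980 × 0.99843 = 0.988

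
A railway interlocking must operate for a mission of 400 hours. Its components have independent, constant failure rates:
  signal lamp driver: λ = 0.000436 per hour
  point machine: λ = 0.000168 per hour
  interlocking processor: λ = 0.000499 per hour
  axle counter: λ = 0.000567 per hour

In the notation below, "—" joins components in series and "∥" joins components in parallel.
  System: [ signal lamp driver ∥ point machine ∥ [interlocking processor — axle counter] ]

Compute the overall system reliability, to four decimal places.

R(signal lamp driver) = exp(−0.000436 × 400) = 0.839961
R(point machine) = exp(−0.000168 × 400) = 0.935008
R(interlocking processor) = exp(−0.000499 × 400) = 0.819058
R(axle counter) = exp(−0.000567 × 400) = 0.797080
Series (interlocking processor and axle counter): 0.819058 × 0.797080 = 0.652855
Parallel (signal lamp driver, point machine, and [0.652855]): 1 − (1 − 0.839961)(1 − 0.935008)(1 − 0.652855) = 0.9964

0.9964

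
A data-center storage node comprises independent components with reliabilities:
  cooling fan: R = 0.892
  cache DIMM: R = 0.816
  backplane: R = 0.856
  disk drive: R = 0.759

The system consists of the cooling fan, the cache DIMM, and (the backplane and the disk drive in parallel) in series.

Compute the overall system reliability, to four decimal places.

Parallel (backplane and disk drive): 1 − (1 − 0.856000)(1 − 0.759000) = 0.965296
Series (cooling fan, cache DIMM, and [0.965296]): 0.892000 × 0.816000 × 0.965296 = 0.7026

0.7026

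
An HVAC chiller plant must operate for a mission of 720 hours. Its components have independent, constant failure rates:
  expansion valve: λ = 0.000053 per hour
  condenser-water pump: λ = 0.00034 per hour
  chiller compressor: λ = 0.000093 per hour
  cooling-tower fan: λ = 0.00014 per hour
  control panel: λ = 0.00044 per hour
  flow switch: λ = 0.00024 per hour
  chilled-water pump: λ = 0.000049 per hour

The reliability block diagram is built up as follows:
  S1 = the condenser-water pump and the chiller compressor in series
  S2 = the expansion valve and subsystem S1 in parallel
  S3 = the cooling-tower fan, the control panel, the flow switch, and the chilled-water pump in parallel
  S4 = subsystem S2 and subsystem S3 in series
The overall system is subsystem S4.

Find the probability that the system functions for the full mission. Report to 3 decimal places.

0.990

R(expansion valve) = exp(−0.000053 × 720) = 0.96256
R(condenser-water pump) = exp(−0.00034 × 720) = 0.78286
R(chiller compressor) = exp(−0.000093 × 720) = 0.93523
R(cooling-tower fan) = exp(−0.00014 × 720) = 0.90411
R(control panel) = exp(−0.00044 × 720) = 0.72848
R(flow switch) = exp(−0.00024 × 720) = 0.84131
R(chilled-water pump) = exp(−0.000049 × 720) = 0.96534
Series (condenser-water pump and chiller compressor): 0.78286 × 0.93523 = 0.73215
Parallel (expansion valve and [0.73215]): 1 − (1 − 0.96256)(1 − 0.73215) = 0.98997
Parallel (cooling-tower fan, control panel, flow switch, and chilled-water pump): 1 − (1 − 0.90411)(1 − 0.72848)(1 − 0.84131)(1 − 0.96534) = 0.99986
Series ([0.98997] and [0.99986]): 0.98997 × 0.99986 = 0.990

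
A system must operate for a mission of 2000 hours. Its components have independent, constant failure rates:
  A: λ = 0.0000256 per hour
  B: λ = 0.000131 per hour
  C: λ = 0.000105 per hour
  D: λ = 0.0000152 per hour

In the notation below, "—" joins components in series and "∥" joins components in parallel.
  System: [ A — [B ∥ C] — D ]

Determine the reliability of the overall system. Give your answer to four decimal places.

0.8814

R(A) = exp(−0.0000256 × 2000) = 0.950089
R(B) = exp(−0.000131 × 2000) = 0.769511
R(C) = exp(−0.000105 × 2000) = 0.810584
R(D) = exp(−0.0000152 × 2000) = 0.970057
Parallel (B and C): 1 − (1 − 0.769511)(1 − 0.810584) = 0.956342
Series (A, [0.956342], and D): 0.950089 × 0.956342 × 0.970057 = 0.8814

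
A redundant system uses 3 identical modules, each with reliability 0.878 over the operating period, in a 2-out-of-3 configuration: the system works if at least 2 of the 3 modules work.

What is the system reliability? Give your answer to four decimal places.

R = Σ_{i=2}^{3} C(3,i) p^i (1−p)^{3−i} with p = 0.878
C(3,2)·0.878^2·0.122^1 = 0.282144
C(3,3)·0.878^3·0.122^0 = 0.676836
Sum = 0.9590

0.9590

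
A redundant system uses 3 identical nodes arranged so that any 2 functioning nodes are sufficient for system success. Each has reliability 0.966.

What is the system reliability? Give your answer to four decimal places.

R = Σ_{i=2}^{3} C(3,i) p^i (1−p)^{3−i} with p = 0.966
C(3,2)·0.966^2·0.034^1 = 0.095182
C(3,3)·0.966^3·0.034^0 = 0.901429
Sum = 0.9966

0.9966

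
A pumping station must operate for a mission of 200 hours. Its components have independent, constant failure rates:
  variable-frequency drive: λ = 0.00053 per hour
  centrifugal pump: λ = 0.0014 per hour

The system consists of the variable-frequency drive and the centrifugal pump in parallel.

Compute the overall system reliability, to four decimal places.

0.9754

R(variable-frequency drive) = exp(−0.00053 × 200) = 0.899425
R(centrifugal pump) = exp(−0.0014 × 200) = 0.755784
Parallel (variable-frequency drive and centrifugal pump): 1 − (1 − 0.899425)(1 − 0.755784) = 0.9754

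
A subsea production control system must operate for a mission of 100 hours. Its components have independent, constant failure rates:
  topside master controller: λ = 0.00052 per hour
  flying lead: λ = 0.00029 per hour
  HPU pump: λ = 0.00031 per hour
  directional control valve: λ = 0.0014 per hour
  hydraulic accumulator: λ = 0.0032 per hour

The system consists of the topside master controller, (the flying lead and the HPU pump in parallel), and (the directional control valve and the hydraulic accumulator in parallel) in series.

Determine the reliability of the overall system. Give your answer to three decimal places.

R(topside master controller) = exp(−0.00052 × 100) = 0.94933
R(flying lead) = exp(−0.00029 × 100) = 0.97142
R(HPU pump) = exp(−0.00031 × 100) = 0.96948
R(directional control valve) = exp(−0.0014 × 100) = 0.86936
R(hydraulic accumulator) = exp(−0.0032 × 100) = 0.72615
Parallel (flying lead and HPU pump): 1 − (1 − 0.97142)(1 − 0.96948) = 0.99913
Parallel (directional control valve and hydraulic accumulator): 1 − (1 − 0.86936)(1 − 0.72615) = 0.96422
Series (topside master controller, [0.99913], and [0.96422]): 0.94933 × 0.99913 × 0.96422 = 0.915

0.915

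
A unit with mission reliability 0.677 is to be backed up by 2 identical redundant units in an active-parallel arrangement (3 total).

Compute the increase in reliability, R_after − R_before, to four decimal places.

0.2893

R_before = 0.677
R_after = 1 − (1 − 0.677)^3 = 0.9663
ΔR = 0.9663 − 0.677 = 0.2893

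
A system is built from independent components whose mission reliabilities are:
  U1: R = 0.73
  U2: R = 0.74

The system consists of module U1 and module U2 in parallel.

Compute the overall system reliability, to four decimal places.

0.9298

Parallel (U1 and U2): 1 − (1 − 0.730000)(1 − 0.740000) = 0.9298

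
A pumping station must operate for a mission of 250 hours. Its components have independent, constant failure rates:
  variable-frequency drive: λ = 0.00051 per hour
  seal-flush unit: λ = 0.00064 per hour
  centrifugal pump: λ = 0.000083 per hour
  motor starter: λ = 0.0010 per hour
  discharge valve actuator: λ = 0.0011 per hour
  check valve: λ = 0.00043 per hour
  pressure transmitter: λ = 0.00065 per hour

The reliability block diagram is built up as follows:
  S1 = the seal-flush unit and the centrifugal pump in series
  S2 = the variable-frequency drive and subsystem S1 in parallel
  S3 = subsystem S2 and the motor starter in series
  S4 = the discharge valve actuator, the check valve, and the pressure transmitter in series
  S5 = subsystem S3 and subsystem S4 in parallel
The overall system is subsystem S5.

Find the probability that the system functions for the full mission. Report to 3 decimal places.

R(variable-frequency drive) = exp(−0.00051 × 250) = 0.88029
R(seal-flush unit) = exp(−0.00064 × 250) = 0.85214
R(centrifugal pump) = exp(−0.000083 × 250) = 0.97946
R(motor starter) = exp(−0.0010 × 250) = 0.77880
R(discharge valve actuator) = exp(−0.0011 × 250) = 0.75957
R(check valve) = exp(−0.00043 × 250) = 0.89808
R(pressure transmitter) = exp(−0.00065 × 250) = 0.85002
Series (seal-flush unit and centrifugal pump): 0.85214 × 0.97946 = 0.83464
Parallel (variable-frequency drive and [0.83464]): 1 − (1 − 0.88029)(1 − 0.83464) = 0.98020
Series ([0.98020] and motor starter): 0.98020 × 0.77880 = 0.76338
Series (discharge valve actuator, check valve, and pressure transmitter): 0.75957 × 0.89808 × 0.85002 = 0.57985
Parallel ([0.76338] and [0.57985]): 1 − (1 − 0.76338)(1 − 0.57985) = 0.901

0.901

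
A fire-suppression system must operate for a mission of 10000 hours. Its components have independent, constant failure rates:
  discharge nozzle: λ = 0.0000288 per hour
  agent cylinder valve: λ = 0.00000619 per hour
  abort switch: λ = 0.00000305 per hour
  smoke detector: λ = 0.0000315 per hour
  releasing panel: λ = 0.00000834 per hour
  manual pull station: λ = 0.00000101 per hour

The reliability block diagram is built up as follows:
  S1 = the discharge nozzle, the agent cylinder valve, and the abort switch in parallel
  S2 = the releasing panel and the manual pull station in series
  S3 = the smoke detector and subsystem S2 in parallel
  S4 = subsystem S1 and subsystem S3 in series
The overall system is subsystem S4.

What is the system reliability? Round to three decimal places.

R(discharge nozzle) = exp(−0.0000288 × 10000) = 0.74976
R(agent cylinder valve) = exp(−0.00000619 × 10000) = 0.93998
R(abort switch) = exp(−0.00000305 × 10000) = 0.96996
R(smoke detector) = exp(−0.0000315 × 10000) = 0.72979
R(releasing panel) = exp(−0.00000834 × 10000) = 0.91998
R(manual pull station) = exp(−0.00000101 × 10000) = 0.98995
Parallel (discharge nozzle, agent cylinder valve, and abort switch): 1 − (1 − 0.74976)(1 − 0.93998)(1 − 0.96996) = 0.99955
Series (releasing panel and manual pull station): 0.91998 × 0.98995 = 0.91073
Parallel (smoke detector and [0.91073]): 1 − (1 − 0.72979)(1 − 0.91073) = 0.97588
Series ([0.99955] and [0.97588]): 0.99955 × 0.97588 = 0.975

0.975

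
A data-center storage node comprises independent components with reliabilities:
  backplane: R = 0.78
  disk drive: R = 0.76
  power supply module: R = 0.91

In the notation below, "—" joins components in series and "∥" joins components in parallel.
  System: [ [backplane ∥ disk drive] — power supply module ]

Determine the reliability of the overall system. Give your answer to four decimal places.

Parallel (backplane and disk drive): 1 − (1 − 0.780000)(1 − 0.760000) = 0.947200
Series ([0.947200] and power supply module): 0.947200 × 0.910000 = 0.8620

0.8620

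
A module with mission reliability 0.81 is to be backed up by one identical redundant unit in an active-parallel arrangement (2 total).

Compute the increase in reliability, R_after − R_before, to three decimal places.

R_before = 0.81
R_after = 1 − (1 − 0.81)^2 = 0.964
ΔR = 0.964 − 0.81 = 0.154

0.154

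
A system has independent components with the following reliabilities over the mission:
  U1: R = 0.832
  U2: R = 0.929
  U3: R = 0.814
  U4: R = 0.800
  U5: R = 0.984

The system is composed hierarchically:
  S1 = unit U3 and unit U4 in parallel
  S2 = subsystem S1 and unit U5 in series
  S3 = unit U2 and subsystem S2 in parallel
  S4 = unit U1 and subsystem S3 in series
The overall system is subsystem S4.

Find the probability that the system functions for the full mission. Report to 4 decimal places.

Parallel (U3 and U4): 1 − (1 − 0.814000)(1 − 0.800000) = 0.962800
Series ([0.962800] and U5): 0.962800 × 0.984000 = 0.947395
Parallel (U2 and [0.947395]): 1 − (1 − 0.929000)(1 − 0.947395) = 0.996265
Series (U1 and [0.996265]): 0.832000 × 0.996265 = 0.8289

0.8289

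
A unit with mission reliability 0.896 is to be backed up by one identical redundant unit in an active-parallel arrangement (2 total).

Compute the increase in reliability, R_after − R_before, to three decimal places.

R_before = 0.896
R_after = 1 − (1 − 0.896)^2 = 0.989
ΔR = 0.989 − 0.896 = 0.093

0.093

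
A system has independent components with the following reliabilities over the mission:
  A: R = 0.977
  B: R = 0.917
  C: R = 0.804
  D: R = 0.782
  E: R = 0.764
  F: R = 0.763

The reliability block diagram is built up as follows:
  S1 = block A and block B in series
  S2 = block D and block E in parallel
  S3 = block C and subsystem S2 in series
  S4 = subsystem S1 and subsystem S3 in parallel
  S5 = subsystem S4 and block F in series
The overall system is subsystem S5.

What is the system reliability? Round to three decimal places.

0.744

Series (A and B): 0.97700 × 0.91700 = 0.89591
Parallel (D and E): 1 − (1 − 0.78200)(1 − 0.76400) = 0.94855
Series (C and [0.94855]): 0.80400 × 0.94855 = 0.76263
Parallel ([0.89591] and [0.76263]): 1 − (1 − 0.89591)(1 − 0.76263) = 0.97529
Series ([0.97529] and F): 0.97529 × 0.76300 = 0.744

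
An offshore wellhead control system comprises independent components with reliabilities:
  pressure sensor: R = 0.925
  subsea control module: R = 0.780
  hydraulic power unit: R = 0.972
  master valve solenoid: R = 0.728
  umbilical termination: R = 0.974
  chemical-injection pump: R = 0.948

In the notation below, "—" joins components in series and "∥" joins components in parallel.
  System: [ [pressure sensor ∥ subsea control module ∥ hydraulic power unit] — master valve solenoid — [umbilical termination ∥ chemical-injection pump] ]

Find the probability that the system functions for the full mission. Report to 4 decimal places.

Parallel (pressure sensor, subsea control module, and hydraulic power unit): 1 − (1 − 0.925000)(1 − 0.780000)(1 − 0.972000) = 0.999538
Parallel (umbilical termination and chemical-injection pump): 1 − (1 − 0.974000)(1 − 0.948000) = 0.998648
Series ([0.999538], master valve solenoid, and [0.998648]): 0.999538 × 0.728000 × 0.998648 = 0.7267

0.7267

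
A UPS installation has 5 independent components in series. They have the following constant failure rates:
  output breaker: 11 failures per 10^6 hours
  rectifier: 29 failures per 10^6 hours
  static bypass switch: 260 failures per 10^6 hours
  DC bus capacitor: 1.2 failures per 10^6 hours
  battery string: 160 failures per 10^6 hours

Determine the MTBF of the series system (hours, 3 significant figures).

2170

Series of exponential components: λ_sys = Σ λ_i
λ_sys = 0.000011 + 0.000029 + 0.00026 + 0.0000012 + 0.00016 = 4.6120e-04 /h
MTBF = 1 / λ_sys = 2170 h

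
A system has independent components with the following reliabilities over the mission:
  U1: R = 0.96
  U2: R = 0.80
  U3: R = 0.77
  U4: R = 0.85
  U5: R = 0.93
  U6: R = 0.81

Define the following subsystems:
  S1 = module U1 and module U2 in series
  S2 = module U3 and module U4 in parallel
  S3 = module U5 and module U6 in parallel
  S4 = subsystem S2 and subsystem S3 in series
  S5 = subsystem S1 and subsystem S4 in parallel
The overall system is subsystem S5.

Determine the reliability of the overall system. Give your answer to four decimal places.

0.9890

Series (U1 and U2): 0.960000 × 0.800000 = 0.768000
Parallel (U3 and U4): 1 − (1 − 0.770000)(1 − 0.850000) = 0.965500
Parallel (U5 and U6): 1 − (1 − 0.930000)(1 − 0.810000) = 0.986700
Series ([0.965500] and [0.986700]): 0.965500 × 0.986700 = 0.952659
Parallel ([0.768000] and [0.952659]): 1 − (1 − 0.768000)(1 − 0.952659) = 0.9890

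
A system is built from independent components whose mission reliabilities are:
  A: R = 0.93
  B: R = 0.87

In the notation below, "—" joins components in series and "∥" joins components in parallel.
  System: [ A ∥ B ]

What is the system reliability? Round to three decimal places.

Parallel (A and B): 1 − (1 − 0.93000)(1 − 0.87000) = 0.991

0.991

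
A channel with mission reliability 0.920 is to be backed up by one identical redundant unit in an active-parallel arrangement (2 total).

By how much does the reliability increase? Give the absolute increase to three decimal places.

0.074

R_before = 0.920
R_after = 1 − (1 − 0.920)^2 = 0.994
ΔR = 0.994 − 0.920 = 0.074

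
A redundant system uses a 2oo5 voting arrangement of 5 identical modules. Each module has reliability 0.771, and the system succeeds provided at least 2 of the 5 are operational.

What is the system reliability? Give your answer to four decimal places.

R = Σ_{i=2}^{5} C(5,i) p^i (1−p)^{5−i} with p = 0.771
C(5,2)·0.771^2·0.229^3 = 0.071386
C(5,3)·0.771^3·0.229^2 = 0.240344
C(5,4)·0.771^4·0.229^1 = 0.404597
C(5,5)·0.771^5·0.229^0 = 0.272441
Sum = 0.9888

0.9888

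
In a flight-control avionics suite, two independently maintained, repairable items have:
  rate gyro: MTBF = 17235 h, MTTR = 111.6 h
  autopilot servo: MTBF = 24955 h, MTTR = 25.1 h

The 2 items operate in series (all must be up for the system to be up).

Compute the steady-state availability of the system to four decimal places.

A(rate gyro) = MTBF/(MTBF+MTTR) = 17235/(17235+111.6) = 0.993566
A(autopilot servo) = MTBF/(MTBF+MTTR) = 24955/(24955+25.1) = 0.998995
Series availability: 0.993566 × 0.998995 = 0.9926

0.9926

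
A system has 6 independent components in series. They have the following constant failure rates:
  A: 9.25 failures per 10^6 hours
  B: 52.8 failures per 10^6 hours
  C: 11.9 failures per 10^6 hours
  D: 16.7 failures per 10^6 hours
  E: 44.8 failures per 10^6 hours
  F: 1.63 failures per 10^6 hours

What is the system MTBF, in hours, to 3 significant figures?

Series of exponential components: λ_sys = Σ λ_i
λ_sys = 0.00000925 + 0.0000528 + 0.0000119 + 0.0000167 + 0.0000448 + 0.00000163 = 1.3708e-04 /h
MTBF = 1 / λ_sys = 7300 h

7300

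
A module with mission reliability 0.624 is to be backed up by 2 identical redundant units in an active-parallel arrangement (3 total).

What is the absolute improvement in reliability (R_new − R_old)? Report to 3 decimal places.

R_before = 0.624
R_after = 1 − (1 − 0.624)^3 = 0.947
ΔR = 0.947 − 0.624 = 0.323

0.323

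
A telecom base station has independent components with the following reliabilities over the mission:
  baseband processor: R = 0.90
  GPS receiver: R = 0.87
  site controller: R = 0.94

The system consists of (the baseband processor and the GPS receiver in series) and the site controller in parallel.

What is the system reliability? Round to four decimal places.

Series (baseband processor and GPS receiver): 0.900000 × 0.870000 = 0.783000
Parallel ([0.783000] and site controller): 1 − (1 − 0.783000)(1 − 0.940000) = 0.9870

0.9870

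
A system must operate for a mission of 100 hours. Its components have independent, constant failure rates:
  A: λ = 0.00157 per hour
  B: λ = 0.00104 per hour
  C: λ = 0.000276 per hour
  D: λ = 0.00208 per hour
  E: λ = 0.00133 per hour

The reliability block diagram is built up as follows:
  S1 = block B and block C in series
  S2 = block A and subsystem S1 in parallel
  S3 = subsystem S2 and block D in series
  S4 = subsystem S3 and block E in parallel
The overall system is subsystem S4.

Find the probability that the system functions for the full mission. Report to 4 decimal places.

R(A) = exp(−0.00157 × 100) = 0.854704
R(B) = exp(−0.00104 × 100) = 0.901225
R(C) = exp(−0.000276 × 100) = 0.972777
R(D) = exp(−0.00208 × 100) = 0.812207
R(E) = exp(−0.00133 × 100) = 0.875465
Series (B and C): 0.901225 × 0.972777 = 0.876691
Parallel (A and [0.876691]): 1 − (1 − 0.854704)(1 − 0.876691) = 0.982084
Series ([0.982084] and D): 0.982084 × 0.812207 = 0.797655
Parallel ([0.797655] and E): 1 − (1 − 0.797655)(1 − 0.875465) = 0.9748

0.9748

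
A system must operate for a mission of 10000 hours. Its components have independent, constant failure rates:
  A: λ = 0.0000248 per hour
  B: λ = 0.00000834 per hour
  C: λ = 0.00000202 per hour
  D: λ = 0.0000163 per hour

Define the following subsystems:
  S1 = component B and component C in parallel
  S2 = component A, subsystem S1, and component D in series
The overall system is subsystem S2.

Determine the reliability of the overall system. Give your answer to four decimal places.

R(A) = exp(−0.0000248 × 10000) = 0.780360
R(B) = exp(−0.00000834 × 10000) = 0.919983
R(C) = exp(−0.00000202 × 10000) = 0.980003
R(D) = exp(−0.0000163 × 10000) = 0.849591
Parallel (B and C): 1 − (1 − 0.919983)(1 − 0.980003) = 0.998400
Series (A, [0.998400], and D): 0.780360 × 0.998400 × 0.849591 = 0.6619

0.6619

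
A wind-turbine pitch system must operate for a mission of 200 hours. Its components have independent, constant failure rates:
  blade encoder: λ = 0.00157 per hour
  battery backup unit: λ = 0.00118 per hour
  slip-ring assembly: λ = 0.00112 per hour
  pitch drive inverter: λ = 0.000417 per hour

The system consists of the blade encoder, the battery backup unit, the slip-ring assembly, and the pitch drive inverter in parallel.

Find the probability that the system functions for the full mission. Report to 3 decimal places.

0.999

R(blade encoder) = exp(−0.00157 × 200) = 0.73052
R(battery backup unit) = exp(−0.00118 × 200) = 0.78978
R(slip-ring assembly) = exp(−0.00112 × 200) = 0.79932
R(pitch drive inverter) = exp(−0.000417 × 200) = 0.91998
Parallel (blade encoder, battery backup unit, slip-ring assembly, and pitch drive inverter): 1 − (1 − 0.73052)(1 − 0.78978)(1 − 0.79932)(1 − 0.91998) = 0.999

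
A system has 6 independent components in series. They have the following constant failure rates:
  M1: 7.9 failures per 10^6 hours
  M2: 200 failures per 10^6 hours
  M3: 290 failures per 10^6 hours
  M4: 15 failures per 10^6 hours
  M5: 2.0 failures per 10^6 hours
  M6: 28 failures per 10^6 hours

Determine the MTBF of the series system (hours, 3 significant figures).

1840

Series of exponential components: λ_sys = Σ λ_i
λ_sys = 0.0000079 + 0.00020 + 0.00029 + 0.000015 + 0.0000020 + 0.000028 = 5.4290e-04 /h
MTBF = 1 / λ_sys = 1840 h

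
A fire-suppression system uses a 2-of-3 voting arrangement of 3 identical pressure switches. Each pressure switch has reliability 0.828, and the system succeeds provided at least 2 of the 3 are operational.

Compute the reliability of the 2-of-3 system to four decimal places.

R = Σ_{i=2}^{3} C(3,i) p^i (1−p)^{3−i} with p = 0.828
C(3,2)·0.828^2·0.172^1 = 0.353761
C(3,3)·0.828^3·0.172^0 = 0.567664
Sum = 0.9214

0.9214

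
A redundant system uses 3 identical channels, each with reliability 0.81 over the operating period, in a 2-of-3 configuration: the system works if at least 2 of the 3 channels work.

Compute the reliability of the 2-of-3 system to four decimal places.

R = Σ_{i=2}^{3} C(3,i) p^i (1−p)^{3−i} with p = 0.81
C(3,2)·0.81^2·0.19^1 = 0.373977
C(3,3)·0.81^3·0.19^0 = 0.531441
Sum = 0.9054

0.9054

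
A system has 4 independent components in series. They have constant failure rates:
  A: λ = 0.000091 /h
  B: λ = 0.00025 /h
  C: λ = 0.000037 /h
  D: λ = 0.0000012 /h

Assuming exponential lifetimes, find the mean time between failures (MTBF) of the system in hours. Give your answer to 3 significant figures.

Series of exponential components: λ_sys = Σ λ_i
λ_sys = 0.000091 + 0.00025 + 0.000037 + 0.0000012 = 3.7920e-04 /h
MTBF = 1 / λ_sys = 2640 h

2640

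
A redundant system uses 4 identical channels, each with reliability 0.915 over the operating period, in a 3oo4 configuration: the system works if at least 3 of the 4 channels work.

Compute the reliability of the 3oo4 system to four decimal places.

0.9614

R = Σ_{i=3}^{4} C(4,i) p^i (1−p)^{4−i} with p = 0.915
C(4,3)·0.915^3·0.085^1 = 0.260461
C(4,4)·0.915^4·0.085^0 = 0.700946
Sum = 0.9614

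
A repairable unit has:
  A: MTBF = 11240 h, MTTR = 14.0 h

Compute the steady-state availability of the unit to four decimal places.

0.9988

A(A) = MTBF/(MTBF+MTTR) = 11240/(11240+14.0) = 0.9988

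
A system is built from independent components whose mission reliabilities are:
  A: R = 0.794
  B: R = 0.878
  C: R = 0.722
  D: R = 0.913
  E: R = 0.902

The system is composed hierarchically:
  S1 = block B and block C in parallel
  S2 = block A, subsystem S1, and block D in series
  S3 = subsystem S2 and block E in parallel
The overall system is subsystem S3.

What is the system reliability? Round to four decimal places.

Parallel (B and C): 1 − (1 − 0.878000)(1 − 0.722000) = 0.966084
Series (A, [0.966084], and D): 0.794000 × 0.966084 × 0.913000 = 0.700336
Parallel ([0.700336] and E): 1 − (1 − 0.700336)(1 − 0.902000) = 0.9706

0.9706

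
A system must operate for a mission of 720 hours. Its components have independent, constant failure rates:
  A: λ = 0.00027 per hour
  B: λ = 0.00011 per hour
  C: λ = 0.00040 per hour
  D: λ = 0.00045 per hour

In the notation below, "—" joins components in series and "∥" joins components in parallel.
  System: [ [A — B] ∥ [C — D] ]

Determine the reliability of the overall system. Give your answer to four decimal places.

R(A) = exp(−0.00027 × 720) = 0.823329
R(B) = exp(−0.00011 × 720) = 0.923855
R(C) = exp(−0.00040 × 720) = 0.749762
R(D) = exp(−0.00045 × 720) = 0.723250
Series (A and B): 0.823329 × 0.923855 = 0.760637
Series (C and D): 0.749762 × 0.723250 = 0.542265
Parallel ([0.760637] and [0.542265]): 1 − (1 − 0.760637)(1 − 0.542265) = 0.8904

0.8904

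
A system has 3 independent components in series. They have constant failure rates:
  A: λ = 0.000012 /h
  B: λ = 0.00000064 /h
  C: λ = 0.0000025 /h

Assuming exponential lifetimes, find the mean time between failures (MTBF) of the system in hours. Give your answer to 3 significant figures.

66100

Series of exponential components: λ_sys = Σ λ_i
λ_sys = 0.000012 + 0.00000064 + 0.0000025 = 1.5140e-05 /h
MTBF = 1 / λ_sys = 66100 h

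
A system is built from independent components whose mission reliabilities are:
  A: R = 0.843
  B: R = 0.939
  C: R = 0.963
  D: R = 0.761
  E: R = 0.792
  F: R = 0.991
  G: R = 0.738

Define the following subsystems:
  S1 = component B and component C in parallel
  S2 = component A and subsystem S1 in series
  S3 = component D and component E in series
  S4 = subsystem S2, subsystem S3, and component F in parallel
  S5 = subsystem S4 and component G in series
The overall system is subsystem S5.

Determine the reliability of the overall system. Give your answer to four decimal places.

Parallel (B and C): 1 − (1 − 0.939000)(1 − 0.963000) = 0.997743
Series (A and [0.997743]): 0.843000 × 0.997743 = 0.841097
Series (D and E): 0.761000 × 0.792000 = 0.602712
Parallel ([0.841097], [0.602712], and F): 1 − (1 − 0.841097)(1 − 0.602712)(1 − 0.991000) = 0.999432
Series ([0.999432] and G): 0.999432 × 0.738000 = 0.7376

0.7376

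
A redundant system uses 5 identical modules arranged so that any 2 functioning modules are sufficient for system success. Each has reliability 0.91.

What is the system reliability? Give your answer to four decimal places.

R = Σ_{i=2}^{5} C(5,i) p^i (1−p)^{5−i} with p = 0.91
C(5,2)·0.91^2·0.09^3 = 0.006037
C(5,3)·0.91^3·0.09^2 = 0.061039
C(5,4)·0.91^4·0.09^1 = 0.308587
C(5,5)·0.91^5·0.09^0 = 0.624032
Sum = 0.9997

0.9997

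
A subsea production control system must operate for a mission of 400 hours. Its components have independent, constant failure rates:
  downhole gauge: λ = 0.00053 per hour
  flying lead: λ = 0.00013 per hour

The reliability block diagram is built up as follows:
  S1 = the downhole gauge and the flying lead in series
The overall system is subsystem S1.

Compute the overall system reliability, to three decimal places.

R(downhole gauge) = exp(−0.00053 × 400) = 0.80896
R(flying lead) = exp(−0.00013 × 400) = 0.94933
Series (downhole gauge and flying lead): 0.80896 × 0.94933 = 0.768

0.768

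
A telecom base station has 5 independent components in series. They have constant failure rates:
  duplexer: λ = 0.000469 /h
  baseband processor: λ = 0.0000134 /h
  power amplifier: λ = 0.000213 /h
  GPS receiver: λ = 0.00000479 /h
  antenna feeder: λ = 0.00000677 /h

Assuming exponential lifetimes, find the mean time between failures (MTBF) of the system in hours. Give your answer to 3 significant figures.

Series of exponential components: λ_sys = Σ λ_i
λ_sys = 0.000469 + 0.0000134 + 0.000213 + 0.00000479 + 0.00000677 = 7.0696e-04 /h
MTBF = 1 / λ_sys = 1410 h

1410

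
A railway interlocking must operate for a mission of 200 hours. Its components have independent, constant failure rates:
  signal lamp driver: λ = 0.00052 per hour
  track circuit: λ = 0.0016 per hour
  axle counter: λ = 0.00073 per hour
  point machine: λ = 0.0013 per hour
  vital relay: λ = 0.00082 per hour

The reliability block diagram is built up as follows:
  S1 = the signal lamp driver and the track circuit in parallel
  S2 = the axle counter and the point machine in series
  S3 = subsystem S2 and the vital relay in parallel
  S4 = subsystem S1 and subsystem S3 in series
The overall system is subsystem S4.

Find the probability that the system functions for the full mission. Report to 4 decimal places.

R(signal lamp driver) = exp(−0.00052 × 200) = 0.901225
R(track circuit) = exp(−0.0016 × 200) = 0.726149
R(axle counter) = exp(−0.00073 × 200) = 0.864158
R(point machine) = exp(−0.0013 × 200) = 0.771052
R(vital relay) = exp(−0.00082 × 200) = 0.848742
Parallel (signal lamp driver and track circuit): 1 − (1 − 0.901225)(1 − 0.726149) = 0.972950
Series (axle counter and point machine): 0.864158 × 0.771052 = 0.666311
Parallel ([0.666311] and vital relay): 1 − (1 − 0.666311)(1 − 0.848742) = 0.949527
Series ([0.972950] and [0.949527]): 0.972950 × 0.949527 = 0.9238

0.9238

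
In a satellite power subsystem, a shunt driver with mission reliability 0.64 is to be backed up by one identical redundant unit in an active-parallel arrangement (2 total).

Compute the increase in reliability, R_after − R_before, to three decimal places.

0.230

R_before = 0.64
R_after = 1 − (1 − 0.64)^2 = 0.870
ΔR = 0.870 − 0.64 = 0.230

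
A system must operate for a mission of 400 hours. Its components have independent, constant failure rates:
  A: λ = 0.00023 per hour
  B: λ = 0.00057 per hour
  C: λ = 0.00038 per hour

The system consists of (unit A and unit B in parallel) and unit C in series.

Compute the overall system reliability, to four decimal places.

0.8436

R(A) = exp(−0.00023 × 400) = 0.912105
R(B) = exp(−0.00057 × 400) = 0.796124
R(C) = exp(−0.00038 × 400) = 0.858988
Parallel (A and B): 1 − (1 − 0.912105)(1 − 0.796124) = 0.982080
Series ([0.982080] and C): 0.982080 × 0.858988 = 0.8436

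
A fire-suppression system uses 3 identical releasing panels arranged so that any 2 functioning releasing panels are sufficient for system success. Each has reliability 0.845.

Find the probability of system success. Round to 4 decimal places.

R = Σ_{i=2}^{3} C(3,i) p^i (1−p)^{3−i} with p = 0.845
C(3,2)·0.845^2·0.155^1 = 0.332022
C(3,3)·0.845^3·0.155^0 = 0.603351
Sum = 0.9354

0.9354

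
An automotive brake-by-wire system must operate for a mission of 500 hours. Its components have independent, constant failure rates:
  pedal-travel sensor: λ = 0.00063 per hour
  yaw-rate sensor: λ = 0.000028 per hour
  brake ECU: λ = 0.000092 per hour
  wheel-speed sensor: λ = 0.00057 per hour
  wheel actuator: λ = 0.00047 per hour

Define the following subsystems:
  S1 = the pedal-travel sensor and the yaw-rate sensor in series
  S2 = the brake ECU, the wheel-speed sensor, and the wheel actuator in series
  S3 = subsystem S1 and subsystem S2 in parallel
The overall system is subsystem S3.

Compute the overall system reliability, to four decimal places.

0.8788

R(pedal-travel sensor) = exp(−0.00063 × 500) = 0.729789
R(yaw-rate sensor) = exp(−0.000028 × 500) = 0.986098
R(brake ECU) = exp(−0.000092 × 500) = 0.955042
R(wheel-speed sensor) = exp(−0.00057 × 500) = 0.752014
R(wheel actuator) = exp(−0.00047 × 500) = 0.790571
Series (pedal-travel sensor and yaw-rate sensor): 0.729789 × 0.986098 = 0.719643
Series (brake ECU, wheel-speed sensor, and wheel actuator): 0.955042 × 0.752014 × 0.790571 = 0.567792
Parallel ([0.719643] and [0.567792]): 1 − (1 − 0.719643)(1 − 0.567792) = 0.8788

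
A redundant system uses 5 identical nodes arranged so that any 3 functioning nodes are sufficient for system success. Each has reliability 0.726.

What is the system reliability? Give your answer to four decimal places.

0.8696

R = Σ_{i=3}^{5} C(5,i) p^i (1−p)^{5−i} with p = 0.726
C(5,3)·0.726^3·0.274^2 = 0.287284
C(5,4)·0.726^4·0.274^1 = 0.380598
C(5,5)·0.726^5·0.274^0 = 0.201689
Sum = 0.8696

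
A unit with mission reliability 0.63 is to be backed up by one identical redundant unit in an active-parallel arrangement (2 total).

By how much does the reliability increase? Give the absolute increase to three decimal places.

0.233

R_before = 0.63
R_after = 1 − (1 − 0.63)^2 = 0.863
ΔR = 0.863 − 0.63 = 0.233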